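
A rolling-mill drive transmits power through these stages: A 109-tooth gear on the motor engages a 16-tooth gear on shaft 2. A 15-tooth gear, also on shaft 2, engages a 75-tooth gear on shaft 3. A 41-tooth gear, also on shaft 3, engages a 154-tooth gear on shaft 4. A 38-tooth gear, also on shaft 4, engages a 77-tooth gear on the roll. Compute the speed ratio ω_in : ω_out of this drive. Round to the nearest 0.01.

Each stage contributes driven/driver: gear mesh 16/109 = 0.14679, gear mesh 75/15 = 5, gear mesh 154/41 = 3.7561, gear mesh 77/38 = 2.0263.
Overall: 0.14679 × 5 × 3.7561 × 2.0263 = 5.5861.

5.59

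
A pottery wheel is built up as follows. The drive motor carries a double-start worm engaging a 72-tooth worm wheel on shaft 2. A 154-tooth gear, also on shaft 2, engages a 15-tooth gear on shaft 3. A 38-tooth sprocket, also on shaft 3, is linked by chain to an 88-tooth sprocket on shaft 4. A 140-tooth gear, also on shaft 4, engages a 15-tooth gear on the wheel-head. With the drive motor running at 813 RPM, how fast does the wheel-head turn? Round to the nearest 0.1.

934.4 RPM

the drive motor → shaft 2 (worm, 72/2): 813 ÷ 36 = 22.583 RPM
shaft 2 → shaft 3 (gear mesh, 15/154): 22.583 ÷ 0.097403 = 231.86 RPM
shaft 3 → shaft 4 (chain, 88/38): 231.86 ÷ 2.3158 = 100.12 RPM
shaft 4 → the wheel-head (gear mesh, 15/140): 100.12 ÷ 0.10714 = 934.45 RPM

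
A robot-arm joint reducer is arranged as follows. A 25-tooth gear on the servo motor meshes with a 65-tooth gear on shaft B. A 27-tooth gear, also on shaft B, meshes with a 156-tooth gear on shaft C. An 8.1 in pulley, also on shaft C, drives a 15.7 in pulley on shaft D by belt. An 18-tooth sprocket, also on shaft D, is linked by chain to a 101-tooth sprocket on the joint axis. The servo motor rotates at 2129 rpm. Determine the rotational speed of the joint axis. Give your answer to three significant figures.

13.0 rpm

the servo motor → shaft B (gear mesh, 65/25): 2129 ÷ 2.6 = 818.85 rpm
shaft B → shaft C (gear mesh, 156/27): 818.85 ÷ 5.7778 = 141.72 rpm
shaft C → shaft D (belt, 15.7/8.1): 141.72 ÷ 1.9383 = 73.118 rpm
shaft D → the joint axis (chain, 101/18): 73.118 ÷ 5.6111 = 13.031 rpm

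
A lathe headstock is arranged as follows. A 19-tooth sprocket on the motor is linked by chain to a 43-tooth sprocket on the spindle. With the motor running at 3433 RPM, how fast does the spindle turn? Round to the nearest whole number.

1517 RPM

chain 43/19 = 2.2632 → 3433/2.2632 = 1516.9 RPM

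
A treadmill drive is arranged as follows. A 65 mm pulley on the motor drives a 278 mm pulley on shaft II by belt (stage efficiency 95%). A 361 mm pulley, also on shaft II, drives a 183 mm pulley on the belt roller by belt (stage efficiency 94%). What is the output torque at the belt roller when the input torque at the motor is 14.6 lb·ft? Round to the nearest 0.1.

Belt: ratio = 278/65 = 4.2769; torque at shaft II = 14.6 × 4.2769 × 0.95 = 59.321 lb·ft.
Belt: ratio = 183/361 = 0.50693; torque at the belt roller = 59.321 × 0.50693 × 0.94 = 28.267 lb·ft.

28.3 lb·ft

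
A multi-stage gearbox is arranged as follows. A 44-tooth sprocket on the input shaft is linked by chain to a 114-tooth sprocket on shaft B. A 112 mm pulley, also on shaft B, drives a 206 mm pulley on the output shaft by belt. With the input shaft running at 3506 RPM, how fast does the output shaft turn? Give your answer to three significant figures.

Chain: ratio = 114/44 = 2.5909, so shaft B turns at 3506 / 2.5909 = 1353.2 RPM.
Belt: ratio = 206/112 = 1.8393, so the output shaft turns at 1353.2 / 1.8393 = 735.72 RPM.

736 RPM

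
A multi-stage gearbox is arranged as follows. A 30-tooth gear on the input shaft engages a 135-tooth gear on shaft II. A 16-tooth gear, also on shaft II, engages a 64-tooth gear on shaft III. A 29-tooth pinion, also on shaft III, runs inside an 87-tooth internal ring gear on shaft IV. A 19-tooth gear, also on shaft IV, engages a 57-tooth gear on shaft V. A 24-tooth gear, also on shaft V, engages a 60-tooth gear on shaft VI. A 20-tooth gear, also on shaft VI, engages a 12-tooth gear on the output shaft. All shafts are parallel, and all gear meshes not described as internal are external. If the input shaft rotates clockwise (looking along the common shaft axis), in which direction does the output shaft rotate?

counterclockwise

the input shaft → shaft II: external mesh, 1 reversal → CCW.
shaft II → shaft III: external mesh, 1 reversal → CW.
shaft III → shaft IV: internal mesh, same direction → CW.
shaft IV → shaft V: external mesh, 1 reversal → CCW.
shaft V → shaft VI: external mesh, 1 reversal → CW.
shaft VI → the output shaft: external mesh, 1 reversal → CCW.
5 reversals in total — an odd number — so the output shaft turns opposite to the input shaft.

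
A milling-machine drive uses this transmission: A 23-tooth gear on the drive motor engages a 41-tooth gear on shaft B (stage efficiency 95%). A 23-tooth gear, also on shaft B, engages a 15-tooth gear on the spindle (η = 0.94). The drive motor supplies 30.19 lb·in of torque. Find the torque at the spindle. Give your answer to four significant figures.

31.34 lb·in

After the gear mesh (41/23): 30.19 × 1.7826 × 0.95 = 51.126 lb·in
After the gear mesh (15/23): 51.126 × 0.65217 × 0.94 = 31.343 lb·in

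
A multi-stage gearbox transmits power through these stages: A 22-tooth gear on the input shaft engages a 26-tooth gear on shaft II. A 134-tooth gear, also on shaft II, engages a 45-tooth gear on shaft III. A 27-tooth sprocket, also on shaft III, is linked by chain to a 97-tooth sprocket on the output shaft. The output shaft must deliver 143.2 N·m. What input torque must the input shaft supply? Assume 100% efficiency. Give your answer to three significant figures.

Overall ratio R = 1.1818 × 0.33582 × 3.5926 = 1.4258.
Input torque = output torque / R = 143.2 / 1.4258 = 100.43 N·m.

100 N·m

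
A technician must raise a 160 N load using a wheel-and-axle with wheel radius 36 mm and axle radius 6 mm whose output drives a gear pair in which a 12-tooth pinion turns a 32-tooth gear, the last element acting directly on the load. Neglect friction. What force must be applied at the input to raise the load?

10 N

Wheel-and-axle MA = R/r = 36/6 = 6.
Gear pair MA = 32/12 = 2.6667.
Combined ideal MA = 6 × 2.6667 = 16.
Effort = load / MA = 160 / 16 = 10 N.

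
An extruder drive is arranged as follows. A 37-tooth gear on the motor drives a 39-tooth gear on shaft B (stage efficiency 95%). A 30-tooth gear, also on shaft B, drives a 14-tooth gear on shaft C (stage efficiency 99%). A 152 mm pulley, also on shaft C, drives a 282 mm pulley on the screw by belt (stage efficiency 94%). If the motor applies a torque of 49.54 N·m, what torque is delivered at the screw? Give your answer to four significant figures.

39.97 N·m

Gear mesh: ratio = 39/37 = 1.0541; torque at shaft B = 49.54 × 1.0541 × 0.95 = 49.607 N·m.
Gear mesh: ratio = 14/30 = 0.46667; torque at shaft C = 49.607 × 0.46667 × 0.99 = 22.918 N·m.
Belt: ratio = 282/152 = 1.8553; torque at the screw = 22.918 × 1.8553 × 0.94 = 39.968 N·m.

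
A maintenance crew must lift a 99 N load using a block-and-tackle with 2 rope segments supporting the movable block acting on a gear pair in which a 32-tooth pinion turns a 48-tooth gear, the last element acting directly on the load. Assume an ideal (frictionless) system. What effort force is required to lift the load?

33 N

Block-and-tackle MA = number of supporting rope parts = 2.
Gear pair MA = 48/32 = 1.5.
Combined ideal MA = 2 × 1.5 = 3.
Effort = load / MA = 99 / 3 = 33 N.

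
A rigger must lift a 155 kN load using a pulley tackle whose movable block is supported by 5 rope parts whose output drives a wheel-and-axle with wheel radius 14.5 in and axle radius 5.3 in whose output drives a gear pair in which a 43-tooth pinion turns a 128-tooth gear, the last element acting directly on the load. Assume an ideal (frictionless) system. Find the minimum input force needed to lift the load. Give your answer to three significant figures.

Block-and-tackle MA = number of supporting rope parts = 5.
Wheel-and-axle MA = R/r = 14.5/5.3 = 2.7358.
Gear pair MA = 128/43 = 2.9767.
Combined ideal MA = 5 × 2.7358 × 2.9767 = 40.72.
Effort = load / MA = 155 / 40.72 = 3.8065 kN.

3.81 kN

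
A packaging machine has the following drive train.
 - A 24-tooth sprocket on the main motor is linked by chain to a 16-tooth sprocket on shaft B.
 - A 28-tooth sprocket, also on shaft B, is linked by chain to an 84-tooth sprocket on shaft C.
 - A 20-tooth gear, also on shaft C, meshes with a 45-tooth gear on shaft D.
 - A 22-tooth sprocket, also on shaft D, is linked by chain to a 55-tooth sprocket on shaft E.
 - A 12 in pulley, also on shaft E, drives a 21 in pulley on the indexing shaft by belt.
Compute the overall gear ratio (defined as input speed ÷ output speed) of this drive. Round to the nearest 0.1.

Each stage contributes driven/driver: chain 16/24 = 0.66667, chain 84/28 = 3, gear mesh 45/20 = 2.25, chain 55/22 = 2.5, belt 21/12 = 1.75.
Overall: 0.66667 × 3 × 2.25 × 2.5 × 1.75 = 19.688.

19.7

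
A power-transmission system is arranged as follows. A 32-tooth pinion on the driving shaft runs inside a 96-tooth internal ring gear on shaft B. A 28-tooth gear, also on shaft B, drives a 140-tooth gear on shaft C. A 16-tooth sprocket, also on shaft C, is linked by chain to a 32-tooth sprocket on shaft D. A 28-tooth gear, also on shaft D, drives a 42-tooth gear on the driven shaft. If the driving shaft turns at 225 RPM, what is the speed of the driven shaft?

5 RPM

internal gear 96/32 = 3 → 225/3 = 75 RPM
gear mesh 140/28 = 5 → 75/5 = 15 RPM
chain 32/16 = 2 → 15/2 = 7.5 RPM
gear mesh 42/28 = 1.5 → 7.5/1.5 = 5 RPM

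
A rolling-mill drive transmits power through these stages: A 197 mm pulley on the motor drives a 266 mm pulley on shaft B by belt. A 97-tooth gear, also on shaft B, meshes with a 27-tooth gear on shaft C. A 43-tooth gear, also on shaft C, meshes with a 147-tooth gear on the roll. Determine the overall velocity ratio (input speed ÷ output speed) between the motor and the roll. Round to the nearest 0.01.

1.28

Each stage contributes driven/driver: belt 266/197 = 1.3503, gear mesh 27/97 = 0.27835, gear mesh 147/43 = 3.4186.
Overall: 1.3503 × 0.27835 × 3.4186 = 1.2849.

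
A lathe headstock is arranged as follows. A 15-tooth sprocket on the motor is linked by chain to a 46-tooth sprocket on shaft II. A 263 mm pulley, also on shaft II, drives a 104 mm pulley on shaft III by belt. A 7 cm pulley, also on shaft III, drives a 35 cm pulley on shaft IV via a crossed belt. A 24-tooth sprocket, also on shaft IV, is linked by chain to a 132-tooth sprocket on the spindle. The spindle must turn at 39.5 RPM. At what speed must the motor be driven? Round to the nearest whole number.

1317 RPM

Overall ratio R = 3.0667 × 0.39544 × 5 × 5.5 = 33.349.
Required input speed = output speed × R = 39.5 × 33.349 = 1317.3 RPM.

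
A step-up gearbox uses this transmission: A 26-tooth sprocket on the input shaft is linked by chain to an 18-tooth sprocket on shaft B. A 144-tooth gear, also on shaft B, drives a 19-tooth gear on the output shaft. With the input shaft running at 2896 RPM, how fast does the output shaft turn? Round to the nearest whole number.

31704 RPM

Chain: ratio = 18/26 = 0.69231, so shaft B turns at 2896 / 0.69231 = 4183.1 RPM.
Gear mesh: ratio = 19/144 = 0.13194, so the output shaft turns at 4183.1 / 0.13194 = 31704 RPM.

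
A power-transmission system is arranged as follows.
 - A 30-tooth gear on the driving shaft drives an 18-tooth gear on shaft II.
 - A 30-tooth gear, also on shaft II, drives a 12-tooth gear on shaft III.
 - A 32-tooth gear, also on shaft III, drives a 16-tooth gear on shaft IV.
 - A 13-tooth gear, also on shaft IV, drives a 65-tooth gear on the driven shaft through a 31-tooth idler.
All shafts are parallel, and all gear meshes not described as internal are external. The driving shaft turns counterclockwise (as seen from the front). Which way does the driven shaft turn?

clockwise

the driving shaft → shaft II: external mesh, 1 reversal → CW.
shaft II → shaft III: external mesh, 1 reversal → CCW.
shaft III → shaft IV: external mesh, 1 reversal → CW.
shaft IV → the driven shaft: driver → idler → driven is 2 external meshes, 2 reversals → CW.
5 reversals in total — an odd number — so the driven shaft turns opposite to the driving shaft.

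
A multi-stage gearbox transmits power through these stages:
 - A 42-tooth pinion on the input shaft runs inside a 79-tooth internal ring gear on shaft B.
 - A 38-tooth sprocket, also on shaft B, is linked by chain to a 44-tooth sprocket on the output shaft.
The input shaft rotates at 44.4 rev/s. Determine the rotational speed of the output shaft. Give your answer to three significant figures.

20.4 rev/s

internal gear 79/42 = 1.881 → 44.4/1.881 = 23.605 rev/s
chain 44/38 = 1.1579 → 23.605/1.1579 = 20.386 rev/s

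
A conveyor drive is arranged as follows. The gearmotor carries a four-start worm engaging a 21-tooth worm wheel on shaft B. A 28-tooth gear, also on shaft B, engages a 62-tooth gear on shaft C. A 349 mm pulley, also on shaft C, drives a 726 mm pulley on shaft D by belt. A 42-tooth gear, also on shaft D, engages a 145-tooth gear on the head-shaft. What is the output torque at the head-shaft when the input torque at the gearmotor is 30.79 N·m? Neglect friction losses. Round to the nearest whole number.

Worm: ratio = 21/4 = 5.25; torque at shaft B = 30.79 × 5.25 = 161.65 N·m.
Gear mesh: ratio = 62/28 = 2.2143; torque at shaft C = 161.65 × 2.2143 = 357.93 N·m.
Belt: ratio = 726/349 = 2.0802; torque at shaft D = 357.93 × 2.0802 = 744.58 N·m.
Gear mesh: ratio = 145/42 = 3.4524; torque at the head-shaft = 744.58 × 3.4524 = 2570.6 N·m.

2571 N·m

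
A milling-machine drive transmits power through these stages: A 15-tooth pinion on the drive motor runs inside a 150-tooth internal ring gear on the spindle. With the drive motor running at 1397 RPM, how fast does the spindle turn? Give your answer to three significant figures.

140 RPM

Internal gear: ratio = 150/15 = 10, so the spindle turns at 1397 / 10 = 139.7 RPM.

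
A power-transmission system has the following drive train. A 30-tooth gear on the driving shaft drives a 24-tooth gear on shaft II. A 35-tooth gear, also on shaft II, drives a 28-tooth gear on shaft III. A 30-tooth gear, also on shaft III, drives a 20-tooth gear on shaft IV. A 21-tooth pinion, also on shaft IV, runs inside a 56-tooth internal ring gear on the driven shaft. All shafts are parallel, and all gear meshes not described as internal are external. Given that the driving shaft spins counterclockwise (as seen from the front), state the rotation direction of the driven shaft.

clockwise

the driving shaft → shaft II: external mesh, 1 reversal → CW.
shaft II → shaft III: external mesh, 1 reversal → CCW.
shaft III → shaft IV: external mesh, 1 reversal → CW.
shaft IV → the driven shaft: internal mesh, same direction → CW.
3 reversals in total — an odd number — so the driven shaft turns opposite to the driving shaft.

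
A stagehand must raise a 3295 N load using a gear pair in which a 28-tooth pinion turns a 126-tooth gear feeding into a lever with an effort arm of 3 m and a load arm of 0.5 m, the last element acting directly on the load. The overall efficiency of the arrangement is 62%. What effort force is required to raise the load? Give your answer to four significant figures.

196.8 N

Gear pair MA = 126/28 = 4.5.
Lever MA = effort arm / load arm = 3/0.5 = 6.
Combined ideal MA = 4.5 × 6 = 27.
Actual MA = 27 × 0.62 = 16.74.
Effort = load / actual MA = 3295 / 16.74 = 196.83 N.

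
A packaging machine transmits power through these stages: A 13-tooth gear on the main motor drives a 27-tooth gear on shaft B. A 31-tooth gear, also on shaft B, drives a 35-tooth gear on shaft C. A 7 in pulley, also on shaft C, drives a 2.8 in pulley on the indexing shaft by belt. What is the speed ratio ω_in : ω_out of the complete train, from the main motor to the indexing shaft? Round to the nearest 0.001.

Each stage contributes driven/driver: gear mesh 27/13 = 2.0769, gear mesh 35/31 = 1.129, belt 2.8/7 = 0.4.
Overall: 2.0769 × 1.129 × 0.4 = 0.93797.

0.938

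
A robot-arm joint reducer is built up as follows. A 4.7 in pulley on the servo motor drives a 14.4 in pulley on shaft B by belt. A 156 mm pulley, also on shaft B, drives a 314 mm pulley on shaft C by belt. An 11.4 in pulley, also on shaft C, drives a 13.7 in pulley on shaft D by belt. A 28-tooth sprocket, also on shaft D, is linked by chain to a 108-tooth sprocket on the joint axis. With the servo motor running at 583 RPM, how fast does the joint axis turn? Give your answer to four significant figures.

20.39 RPM

Belt: ratio = 14.4/4.7 = 3.0638, so shaft B turns at 583 / 3.0638 = 190.28 RPM.
Belt: ratio = 314/156 = 2.0128, so shaft C turns at 190.28 / 2.0128 = 94.536 RPM.
Belt: ratio = 13.7/11.4 = 1.2018, so shaft D turns at 94.536 / 1.2018 = 78.665 RPM.
Chain: ratio = 108/28 = 3.8571, so the joint axis turns at 78.665 / 3.8571 = 20.395 RPM.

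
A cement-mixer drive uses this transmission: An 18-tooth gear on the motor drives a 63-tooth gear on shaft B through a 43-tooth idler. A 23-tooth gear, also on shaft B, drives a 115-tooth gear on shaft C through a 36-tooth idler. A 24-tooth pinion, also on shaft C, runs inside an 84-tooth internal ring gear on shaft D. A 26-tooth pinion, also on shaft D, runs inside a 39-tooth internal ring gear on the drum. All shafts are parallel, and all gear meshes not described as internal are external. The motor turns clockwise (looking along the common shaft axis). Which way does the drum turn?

the motor → shaft B: driver → idler → driven is 2 external meshes, 2 reversals → CW.
shaft B → shaft C: driver → idler → driven is 2 external meshes, 2 reversals → CW.
shaft C → shaft D: internal mesh, same direction → CW.
shaft D → the drum: internal mesh, same direction → CW.
4 reversals in total — an even number — so the drum turns the same way as the motor.

clockwise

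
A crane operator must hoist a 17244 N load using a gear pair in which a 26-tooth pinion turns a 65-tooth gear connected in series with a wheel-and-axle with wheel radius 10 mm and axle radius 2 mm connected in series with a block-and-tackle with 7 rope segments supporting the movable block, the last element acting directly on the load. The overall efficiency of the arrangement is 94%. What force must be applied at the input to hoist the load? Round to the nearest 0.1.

209.7 N

Gear pair MA = 65/26 = 2.5.
Wheel-and-axle MA = R/r = 10/2 = 5.
Block-and-tackle MA = number of supporting rope parts = 7.
Combined ideal MA = 2.5 × 5 × 7 = 87.5.
Actual MA = 87.5 × 0.94 = 82.25.
Effort = load / actual MA = 17244 / 82.25 = 209.65 N.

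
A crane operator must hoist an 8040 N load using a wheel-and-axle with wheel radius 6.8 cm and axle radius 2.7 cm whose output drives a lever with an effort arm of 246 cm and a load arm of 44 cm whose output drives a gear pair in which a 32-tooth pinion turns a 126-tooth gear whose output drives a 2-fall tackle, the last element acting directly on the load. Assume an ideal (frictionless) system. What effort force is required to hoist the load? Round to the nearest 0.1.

Wheel-and-axle MA = R/r = 6.8/2.7 = 2.5185.
Lever MA = effort arm / load arm = 246/44 = 5.5909.
Gear pair MA = 126/32 = 3.9375.
Block-and-tackle MA = number of supporting rope parts = 2.
Combined ideal MA = 2.5185 × 5.5909 × 3.9375 × 2 = 110.89.
Effort = load / MA = 8040 / 110.89 = 72.507 N.

72.5 N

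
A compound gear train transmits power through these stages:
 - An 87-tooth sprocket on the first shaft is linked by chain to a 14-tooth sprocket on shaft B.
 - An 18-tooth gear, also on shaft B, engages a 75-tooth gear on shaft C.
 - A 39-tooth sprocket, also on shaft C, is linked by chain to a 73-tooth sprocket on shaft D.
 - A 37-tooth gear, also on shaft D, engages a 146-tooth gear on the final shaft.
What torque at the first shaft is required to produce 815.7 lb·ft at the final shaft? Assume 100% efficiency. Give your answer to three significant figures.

165 lb·ft

Overall ratio R = 0.16092 × 4.1667 × 1.8718 × 3.9459 = 4.9523.
Input torque = output torque / R = 815.7 / 4.9523 = 164.71 lb·ft.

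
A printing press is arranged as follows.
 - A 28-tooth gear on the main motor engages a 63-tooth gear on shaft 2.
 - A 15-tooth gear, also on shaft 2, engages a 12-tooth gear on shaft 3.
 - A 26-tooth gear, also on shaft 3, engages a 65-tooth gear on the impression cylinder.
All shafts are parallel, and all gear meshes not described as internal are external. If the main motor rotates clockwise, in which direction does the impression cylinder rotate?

the main motor → shaft 2: external mesh, 1 reversal → CCW.
shaft 2 → shaft 3: external mesh, 1 reversal → CW.
shaft 3 → the impression cylinder: external mesh, 1 reversal → CCW.
3 reversals in total — an odd number — so the impression cylinder turns opposite to the main motor.

counterclockwise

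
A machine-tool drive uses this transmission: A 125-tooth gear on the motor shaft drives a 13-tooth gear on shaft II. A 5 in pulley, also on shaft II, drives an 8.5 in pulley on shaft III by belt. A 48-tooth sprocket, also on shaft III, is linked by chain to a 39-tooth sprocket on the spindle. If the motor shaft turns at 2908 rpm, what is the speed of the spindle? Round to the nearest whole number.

gear mesh 13/125 = 0.104 → 2908/0.104 = 27962 rpm
belt 8.5/5 = 1.7 → 27962/1.7 = 16448 rpm
chain 39/48 = 0.8125 → 16448/0.8125 = 20244 rpm

20244 rpm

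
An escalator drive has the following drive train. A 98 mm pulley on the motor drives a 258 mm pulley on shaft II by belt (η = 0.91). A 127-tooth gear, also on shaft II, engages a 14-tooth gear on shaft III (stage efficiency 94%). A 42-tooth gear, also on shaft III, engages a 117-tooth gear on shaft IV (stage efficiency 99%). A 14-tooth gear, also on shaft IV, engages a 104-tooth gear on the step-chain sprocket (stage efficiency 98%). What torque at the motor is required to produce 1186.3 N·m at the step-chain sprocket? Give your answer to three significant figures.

238 N·m

Overall ratio R = 2.6327 × 0.11024 × 2.7857 × 7.4286 = 6.0056; overall efficiency η = 0.91 × 0.94 × 0.99 × 0.98 = 0.8299.
Input torque = output torque / (R × η) = 1186.3 / (6.0056 × 0.8299) = 238.01 N·m.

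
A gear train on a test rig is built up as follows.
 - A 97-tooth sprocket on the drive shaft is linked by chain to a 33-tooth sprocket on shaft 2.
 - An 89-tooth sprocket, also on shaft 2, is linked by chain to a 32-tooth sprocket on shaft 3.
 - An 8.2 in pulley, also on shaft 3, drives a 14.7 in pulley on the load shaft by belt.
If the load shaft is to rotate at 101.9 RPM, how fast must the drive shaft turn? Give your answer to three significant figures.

22.3 RPM

Overall ratio R = 0.34021 × 0.35955 × 1.7927 = 0.21928.
Required input speed = output speed × R = 101.9 × 0.21928 = 22.345 RPM.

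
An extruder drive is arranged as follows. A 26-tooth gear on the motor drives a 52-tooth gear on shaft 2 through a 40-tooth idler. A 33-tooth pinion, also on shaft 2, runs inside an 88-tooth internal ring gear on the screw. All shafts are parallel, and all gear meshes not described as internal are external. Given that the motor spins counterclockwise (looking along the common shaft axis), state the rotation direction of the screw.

the motor → shaft 2: driver → idler → driven is 2 external meshes, 2 reversals → CCW.
shaft 2 → the screw: internal mesh, same direction → CCW.
2 reversals in total — an even number — so the screw turns the same way as the motor.

counterclockwise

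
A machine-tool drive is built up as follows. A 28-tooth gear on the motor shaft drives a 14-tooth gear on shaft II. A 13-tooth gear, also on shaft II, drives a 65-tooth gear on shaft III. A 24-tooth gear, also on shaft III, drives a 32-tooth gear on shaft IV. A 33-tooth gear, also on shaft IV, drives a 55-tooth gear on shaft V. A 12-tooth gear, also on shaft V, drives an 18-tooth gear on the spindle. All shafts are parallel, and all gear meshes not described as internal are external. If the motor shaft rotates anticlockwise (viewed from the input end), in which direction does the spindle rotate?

clockwise

the motor shaft → shaft II: external mesh, 1 reversal → CW.
shaft II → shaft III: external mesh, 1 reversal → CCW.
shaft III → shaft IV: external mesh, 1 reversal → CW.
shaft IV → shaft V: external mesh, 1 reversal → CCW.
shaft V → the spindle: external mesh, 1 reversal → CW.
5 reversals in total — an odd number — so the spindle turns opposite to the motor shaft.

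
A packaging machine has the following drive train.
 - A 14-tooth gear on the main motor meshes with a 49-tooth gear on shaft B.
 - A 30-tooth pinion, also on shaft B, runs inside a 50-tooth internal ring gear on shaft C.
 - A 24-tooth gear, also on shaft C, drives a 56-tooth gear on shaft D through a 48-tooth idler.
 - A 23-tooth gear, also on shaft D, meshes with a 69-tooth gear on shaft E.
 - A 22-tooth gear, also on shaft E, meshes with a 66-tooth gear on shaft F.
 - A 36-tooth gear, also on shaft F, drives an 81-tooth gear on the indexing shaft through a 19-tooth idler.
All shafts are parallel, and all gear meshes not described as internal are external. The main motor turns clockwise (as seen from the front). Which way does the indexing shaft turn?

counterclockwise

the main motor → shaft B: external mesh, 1 reversal → CCW.
shaft B → shaft C: internal mesh, same direction → CCW.
shaft C → shaft D: driver → idler → driven is 2 external meshes, 2 reversals → CCW.
shaft D → shaft E: external mesh, 1 reversal → CW.
shaft E → shaft F: external mesh, 1 reversal → CCW.
shaft F → the indexing shaft: driver → idler → driven is 2 external meshes, 2 reversals → CCW.
7 reversals in total — an odd number — so the indexing shaft turns opposite to the main motor.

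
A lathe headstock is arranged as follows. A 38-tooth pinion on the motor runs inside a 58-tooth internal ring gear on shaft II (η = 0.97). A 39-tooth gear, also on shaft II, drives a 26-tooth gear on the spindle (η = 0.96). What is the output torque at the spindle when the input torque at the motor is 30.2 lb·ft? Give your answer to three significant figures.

internal gear 58/38 = 1.5263 → τ = 30.2·1.5263·0.97 = 44.712 lb·ft
gear mesh 26/39 = 0.66667 → τ = 44.712·0.66667·0.96 = 28.616 lb·ft

28.6 lb·ft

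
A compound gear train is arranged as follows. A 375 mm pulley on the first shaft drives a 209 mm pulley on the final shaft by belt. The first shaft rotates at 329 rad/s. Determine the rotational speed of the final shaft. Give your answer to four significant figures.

590.3 rad/s

belt 209/375 = 0.55733 → 329/0.55733 = 590.31 rad/s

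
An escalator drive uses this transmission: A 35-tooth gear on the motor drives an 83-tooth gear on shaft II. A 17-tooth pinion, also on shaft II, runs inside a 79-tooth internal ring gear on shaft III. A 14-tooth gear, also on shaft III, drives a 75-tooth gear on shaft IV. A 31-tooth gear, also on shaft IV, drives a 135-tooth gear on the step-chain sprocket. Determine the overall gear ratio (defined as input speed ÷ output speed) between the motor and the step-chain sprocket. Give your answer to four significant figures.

257.1

Each stage contributes driven/driver: gear mesh 83/35 = 2.3714, internal gear 79/17 = 4.6471, gear mesh 75/14 = 5.3571, gear mesh 135/31 = 4.3548.
Overall: 2.3714 × 4.6471 × 5.3571 × 4.3548 = 257.09.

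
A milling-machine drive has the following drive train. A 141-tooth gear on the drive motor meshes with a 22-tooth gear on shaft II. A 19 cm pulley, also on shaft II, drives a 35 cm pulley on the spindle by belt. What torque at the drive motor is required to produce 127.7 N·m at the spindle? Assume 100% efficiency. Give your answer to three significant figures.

444 N·m

Overall ratio R = 0.15603 × 1.8421 = 0.28742.
Input torque = output torque / R = 127.7 / 0.28742 = 444.3 N·m.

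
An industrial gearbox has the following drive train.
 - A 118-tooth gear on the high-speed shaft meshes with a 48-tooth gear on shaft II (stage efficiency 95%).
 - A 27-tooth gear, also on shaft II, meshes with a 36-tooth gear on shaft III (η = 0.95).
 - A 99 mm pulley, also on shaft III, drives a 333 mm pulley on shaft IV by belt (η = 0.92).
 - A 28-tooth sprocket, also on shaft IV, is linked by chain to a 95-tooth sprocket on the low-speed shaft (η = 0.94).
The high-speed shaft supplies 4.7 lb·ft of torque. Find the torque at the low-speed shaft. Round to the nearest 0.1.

22.7 lb·ft

gear mesh 48/118 = 0.40678 → τ = 4.7·0.40678·0.95 = 1.8163 lb·ft
gear mesh 36/27 = 1.3333 → τ = 1.8163·1.3333·0.95 = 2.3006 lb·ft
belt 333/99 = 3.3636 → τ = 2.3006·3.3636·0.92 = 7.1193 lb·ft
chain 95/28 = 3.3929 → τ = 7.1193·3.3929·0.94 = 22.706 lb·ft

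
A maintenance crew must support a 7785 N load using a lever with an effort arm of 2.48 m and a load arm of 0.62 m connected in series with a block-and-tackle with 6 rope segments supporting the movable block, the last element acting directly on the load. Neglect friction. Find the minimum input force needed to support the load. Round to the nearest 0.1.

324.4 N

Lever MA = effort arm / load arm = 2.48/0.62 = 4.
Block-and-tackle MA = number of supporting rope parts = 6.
Combined ideal MA = 4 × 6 = 24.
Effort = load / MA = 7785 / 24 = 324.38 N.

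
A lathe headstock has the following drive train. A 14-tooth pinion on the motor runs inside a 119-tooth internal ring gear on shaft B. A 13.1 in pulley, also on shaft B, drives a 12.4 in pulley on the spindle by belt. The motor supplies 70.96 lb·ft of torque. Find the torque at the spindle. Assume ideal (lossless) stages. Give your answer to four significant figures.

After the internal gear (119/14): 70.96 × 8.5 = 603.16 lb·ft
After the belt (12.4/13.1): 603.16 × 0.94656 = 570.93 lb·ft

570.9 lb·ft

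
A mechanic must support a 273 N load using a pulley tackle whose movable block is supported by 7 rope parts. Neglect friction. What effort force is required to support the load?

Block-and-tackle MA = number of supporting rope parts = 7.
Effort = load / MA = 273 / 7 = 39 N.

39 N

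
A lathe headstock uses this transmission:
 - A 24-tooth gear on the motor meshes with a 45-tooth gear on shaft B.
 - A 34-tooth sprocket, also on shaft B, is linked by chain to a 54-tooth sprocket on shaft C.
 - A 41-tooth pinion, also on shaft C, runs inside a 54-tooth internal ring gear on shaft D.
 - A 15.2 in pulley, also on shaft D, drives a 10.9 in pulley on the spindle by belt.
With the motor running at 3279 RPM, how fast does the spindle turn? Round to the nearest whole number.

gear mesh 45/24 = 1.875 → 3279/1.875 = 1748.8 RPM
chain 54/34 = 1.5882 → 1748.8/1.5882 = 1101.1 RPM
internal gear 54/41 = 1.3171 → 1101.1/1.3171 = 836.02 RPM
belt 10.9/15.2 = 0.71711 → 836.02/0.71711 = 1165.8 RPM

1166 RPM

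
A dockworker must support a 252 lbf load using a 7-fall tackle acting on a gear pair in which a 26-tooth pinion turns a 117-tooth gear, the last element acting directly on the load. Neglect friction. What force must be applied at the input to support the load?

8 lbf

Block-and-tackle MA = number of supporting rope parts = 7.
Gear pair MA = 117/26 = 4.5.
Combined ideal MA = 7 × 4.5 = 31.5.
Effort = load / MA = 252 / 31.5 = 8 lbf.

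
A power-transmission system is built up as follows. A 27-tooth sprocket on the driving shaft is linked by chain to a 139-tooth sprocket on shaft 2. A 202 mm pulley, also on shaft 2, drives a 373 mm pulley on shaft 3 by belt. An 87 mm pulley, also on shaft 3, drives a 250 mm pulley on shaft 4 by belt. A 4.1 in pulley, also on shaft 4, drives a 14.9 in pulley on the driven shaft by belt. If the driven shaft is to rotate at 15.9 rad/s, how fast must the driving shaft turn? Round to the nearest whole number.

1578 rad/s

Overall ratio R = 5.1481 × 1.8465 × 2.8736 × 3.6341 = 99.273.
Required input speed = output speed × R = 15.9 × 99.273 = 1578.4 rad/s.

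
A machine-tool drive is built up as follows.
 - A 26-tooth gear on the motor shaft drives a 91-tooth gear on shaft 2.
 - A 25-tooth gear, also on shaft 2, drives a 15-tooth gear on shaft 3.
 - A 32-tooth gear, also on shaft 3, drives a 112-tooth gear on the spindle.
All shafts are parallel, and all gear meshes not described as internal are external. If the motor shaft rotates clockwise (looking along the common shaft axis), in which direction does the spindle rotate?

the motor shaft → shaft 2: external mesh, 1 reversal → CCW.
shaft 2 → shaft 3: external mesh, 1 reversal → CW.
shaft 3 → the spindle: external mesh, 1 reversal → CCW.
3 reversals in total — an odd number — so the spindle turns opposite to the motor shaft.

counterclockwise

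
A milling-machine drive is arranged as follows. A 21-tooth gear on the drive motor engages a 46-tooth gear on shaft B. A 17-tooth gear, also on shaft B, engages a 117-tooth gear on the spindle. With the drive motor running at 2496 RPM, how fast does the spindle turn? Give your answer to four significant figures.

the drive motor → shaft B (gear mesh, 46/21): 2496 ÷ 2.1905 = 1139.5 RPM
shaft B → the spindle (gear mesh, 117/17): 1139.5 ÷ 6.8824 = 165.57 RPM

165.6 RPM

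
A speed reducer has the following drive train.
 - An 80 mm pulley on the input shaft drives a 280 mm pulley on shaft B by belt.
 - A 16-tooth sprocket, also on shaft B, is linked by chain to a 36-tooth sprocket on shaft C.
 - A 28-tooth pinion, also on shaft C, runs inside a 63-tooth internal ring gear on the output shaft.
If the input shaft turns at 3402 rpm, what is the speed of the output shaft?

192 rpm

Belt: ratio = 280/80 = 3.5, so shaft B turns at 3402 / 3.5 = 972 rpm.
Chain: ratio = 36/16 = 2.25, so shaft C turns at 972 / 2.25 = 432 rpm.
Internal gear: ratio = 63/28 = 2.25, so the output shaft turns at 432 / 2.25 = 192 rpm.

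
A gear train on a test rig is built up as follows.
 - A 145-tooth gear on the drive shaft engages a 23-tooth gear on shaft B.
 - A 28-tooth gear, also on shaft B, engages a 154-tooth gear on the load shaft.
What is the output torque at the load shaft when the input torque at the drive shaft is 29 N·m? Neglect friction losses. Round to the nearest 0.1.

gear mesh 23/145 = 0.15862 → τ = 29·0.15862 = 4.6 N·m
gear mesh 154/28 = 5.5 → τ = 4.6·5.5 = 25.3 N·m

25.3 N·m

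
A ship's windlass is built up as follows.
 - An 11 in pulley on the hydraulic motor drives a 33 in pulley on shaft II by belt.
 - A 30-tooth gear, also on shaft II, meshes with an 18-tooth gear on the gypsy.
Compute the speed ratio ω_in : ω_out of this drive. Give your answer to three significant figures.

Each stage contributes driven/driver: belt 33/11 = 3, gear mesh 18/30 = 0.6.
Overall: 3 × 0.6 = 1.8.

1.80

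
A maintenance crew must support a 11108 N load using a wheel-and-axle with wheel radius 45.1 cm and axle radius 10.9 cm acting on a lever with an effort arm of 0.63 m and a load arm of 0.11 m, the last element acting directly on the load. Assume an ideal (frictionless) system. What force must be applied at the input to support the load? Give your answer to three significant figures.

Wheel-and-axle MA = R/r = 45.1/10.9 = 4.1376.
Lever MA = effort arm / load arm = 0.63/0.11 = 5.7273.
Combined ideal MA = 4.1376 × 5.7273 = 23.697.
Effort = load / MA = 11108 / 23.697 = 468.75 N.

469 N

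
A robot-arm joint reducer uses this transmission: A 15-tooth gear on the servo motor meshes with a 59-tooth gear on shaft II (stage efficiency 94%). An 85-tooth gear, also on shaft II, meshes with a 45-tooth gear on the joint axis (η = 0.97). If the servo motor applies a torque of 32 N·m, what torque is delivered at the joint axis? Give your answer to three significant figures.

60.8 N·m

gear mesh 59/15 = 3.9333 → τ = 32·3.9333·0.94 = 118.31 N·m
gear mesh 45/85 = 0.52941 → τ = 118.31·0.52941·0.97 = 60.758 N·m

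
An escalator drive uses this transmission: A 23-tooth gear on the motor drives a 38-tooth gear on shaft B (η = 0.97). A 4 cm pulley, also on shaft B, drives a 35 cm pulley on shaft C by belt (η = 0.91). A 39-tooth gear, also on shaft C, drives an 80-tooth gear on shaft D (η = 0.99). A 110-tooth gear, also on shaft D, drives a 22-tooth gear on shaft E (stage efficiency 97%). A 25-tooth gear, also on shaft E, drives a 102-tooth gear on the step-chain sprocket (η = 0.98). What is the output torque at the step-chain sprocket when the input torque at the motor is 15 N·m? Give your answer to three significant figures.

gear mesh 38/23 = 1.6522 → τ = 15·1.6522·0.97 = 24.039 N·m
belt 35/4 = 8.75 → τ = 24.039·8.75·0.91 = 191.41 N·m
gear mesh 80/39 = 2.0513 → τ = 191.41·2.0513·0.99 = 388.71 N·m
gear mesh 22/110 = 0.2 → τ = 388.71·0.2·0.97 = 75.41 N·m
gear mesh 102/25 = 4.08 → τ = 75.41·4.08·0.98 = 301.52 N·m

302 N·m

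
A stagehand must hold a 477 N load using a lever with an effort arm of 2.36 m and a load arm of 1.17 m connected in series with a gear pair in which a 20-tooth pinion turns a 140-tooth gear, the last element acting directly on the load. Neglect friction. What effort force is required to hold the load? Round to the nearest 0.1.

33.8 N

Lever MA = effort arm / load arm = 2.36/1.17 = 2.0171.
Gear pair MA = 140/20 = 7.
Combined ideal MA = 2.0171 × 7 = 14.12.
Effort = load / MA = 477 / 14.12 = 33.783 N.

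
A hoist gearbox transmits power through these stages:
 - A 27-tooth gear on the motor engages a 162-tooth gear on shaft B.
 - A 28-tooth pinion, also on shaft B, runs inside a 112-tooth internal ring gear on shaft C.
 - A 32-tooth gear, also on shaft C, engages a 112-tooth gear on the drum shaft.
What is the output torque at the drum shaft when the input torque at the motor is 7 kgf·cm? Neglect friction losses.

588 kgf·cm

Gear mesh: ratio = 162/27 = 6; torque at shaft B = 7 × 6 = 42 kgf·cm.
Internal gear: ratio = 112/28 = 4; torque at shaft C = 42 × 4 = 168 kgf·cm.
Gear mesh: ratio = 112/32 = 3.5; torque at the drum shaft = 168 × 3.5 = 588 kgf·cm.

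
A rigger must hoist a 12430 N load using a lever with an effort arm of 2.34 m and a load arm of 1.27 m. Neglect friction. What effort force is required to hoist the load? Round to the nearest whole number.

Lever MA = effort arm / load arm = 2.34/1.27 = 1.8425.
Effort = load / MA = 12430 / 1.8425 = 6746.2 N.

6746 N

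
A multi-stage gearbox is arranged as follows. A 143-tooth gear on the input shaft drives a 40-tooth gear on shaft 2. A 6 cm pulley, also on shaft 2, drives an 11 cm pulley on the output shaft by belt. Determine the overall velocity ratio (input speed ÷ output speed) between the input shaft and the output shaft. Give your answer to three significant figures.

Each stage contributes driven/driver: gear mesh 40/143 = 0.27972, belt 11/6 = 1.8333.
Overall: 0.27972 × 1.8333 = 0.51282.

0.513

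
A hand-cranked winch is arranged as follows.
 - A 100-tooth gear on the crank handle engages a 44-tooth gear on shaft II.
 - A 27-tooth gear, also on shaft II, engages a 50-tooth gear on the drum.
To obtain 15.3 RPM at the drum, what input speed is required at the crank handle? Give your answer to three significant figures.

12.5 RPM

Overall ratio R = 0.44 × 1.8519 = 0.81481.
Required input speed = output speed × R = 15.3 × 0.81481 = 12.467 RPM.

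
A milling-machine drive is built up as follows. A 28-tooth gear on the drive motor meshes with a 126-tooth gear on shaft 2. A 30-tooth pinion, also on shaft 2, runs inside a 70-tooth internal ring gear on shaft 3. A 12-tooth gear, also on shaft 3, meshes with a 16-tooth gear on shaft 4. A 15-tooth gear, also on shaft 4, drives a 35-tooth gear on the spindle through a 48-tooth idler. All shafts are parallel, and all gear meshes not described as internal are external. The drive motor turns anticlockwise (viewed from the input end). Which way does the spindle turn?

the drive motor → shaft 2: external mesh, 1 reversal → CW.
shaft 2 → shaft 3: internal mesh, same direction → CW.
shaft 3 → shaft 4: external mesh, 1 reversal → CCW.
shaft 4 → the spindle: driver → idler → driven is 2 external meshes, 2 reversals → CCW.
4 reversals in total — an even number — so the spindle turns the same way as the drive motor.

anticlockwise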